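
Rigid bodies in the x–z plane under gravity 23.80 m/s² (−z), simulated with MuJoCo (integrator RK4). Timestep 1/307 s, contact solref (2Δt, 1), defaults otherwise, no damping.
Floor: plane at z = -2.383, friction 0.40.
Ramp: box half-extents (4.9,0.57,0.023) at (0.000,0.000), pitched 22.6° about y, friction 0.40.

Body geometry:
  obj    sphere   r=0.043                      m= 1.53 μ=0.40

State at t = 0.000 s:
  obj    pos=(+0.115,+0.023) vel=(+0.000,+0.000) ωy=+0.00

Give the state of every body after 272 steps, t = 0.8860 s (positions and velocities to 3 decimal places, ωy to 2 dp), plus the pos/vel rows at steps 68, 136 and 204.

State at t = 0.8860 s:
  obj    pos=(+2.482,-0.962) vel=(+5.344,-2.224) ωy=+134.59

Key-timestep trajectory:
   step    t(s)  obj.x    obj.z    obj.vx   obj.vz 
     68  0.2215   +0.263  -0.038  +1.336  -0.556
    136  0.4430   +0.707  -0.223  +2.672  -1.112
    204  0.6645   +1.447  -0.531  +4.008  -1.668


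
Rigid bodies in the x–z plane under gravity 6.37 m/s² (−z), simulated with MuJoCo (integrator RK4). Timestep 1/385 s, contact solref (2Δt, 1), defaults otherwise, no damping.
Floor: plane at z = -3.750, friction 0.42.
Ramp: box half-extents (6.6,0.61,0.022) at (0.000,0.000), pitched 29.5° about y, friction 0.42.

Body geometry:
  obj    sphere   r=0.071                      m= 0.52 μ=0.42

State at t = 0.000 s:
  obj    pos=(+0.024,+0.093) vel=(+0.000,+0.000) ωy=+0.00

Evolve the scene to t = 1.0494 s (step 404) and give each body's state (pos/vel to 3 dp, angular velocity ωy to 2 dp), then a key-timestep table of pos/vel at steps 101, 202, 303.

State at t = 1.0494 s:
  obj    pos=(+1.098,-0.514) vel=(+2.046,-1.158) ωy=+33.11

Key-timestep trajectory:
   step    t(s)  obj.x    obj.z    obj.vx   obj.vz 
    101  0.2623   +0.091  +0.055  +0.512  -0.289
    202  0.5247   +0.293  -0.059  +1.023  -0.579
    303  0.7870   +0.628  -0.249  +1.535  -0.868


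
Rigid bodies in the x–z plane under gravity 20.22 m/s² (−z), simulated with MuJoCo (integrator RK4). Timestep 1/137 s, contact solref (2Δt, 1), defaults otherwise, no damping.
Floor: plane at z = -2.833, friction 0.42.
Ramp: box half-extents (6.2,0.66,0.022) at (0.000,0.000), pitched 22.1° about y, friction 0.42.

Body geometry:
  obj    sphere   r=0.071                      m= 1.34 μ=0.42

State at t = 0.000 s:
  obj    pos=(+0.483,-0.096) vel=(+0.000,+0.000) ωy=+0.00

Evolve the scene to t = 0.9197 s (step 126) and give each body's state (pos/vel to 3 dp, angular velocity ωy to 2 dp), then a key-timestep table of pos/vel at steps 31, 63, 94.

State at t = 0.9197 s:
  obj    pos=(+2.612,-0.960) vel=(+4.630,-1.880) ωy=+70.38

Key-timestep trajectory:
   step    t(s)  obj.x    obj.z    obj.vx   obj.vz 
     31  0.2263   +0.612  -0.148  +1.139  -0.463
     63  0.4599   +1.015  -0.312  +2.315  -0.940
     94  0.6861   +1.668  -0.577  +3.454  -1.403


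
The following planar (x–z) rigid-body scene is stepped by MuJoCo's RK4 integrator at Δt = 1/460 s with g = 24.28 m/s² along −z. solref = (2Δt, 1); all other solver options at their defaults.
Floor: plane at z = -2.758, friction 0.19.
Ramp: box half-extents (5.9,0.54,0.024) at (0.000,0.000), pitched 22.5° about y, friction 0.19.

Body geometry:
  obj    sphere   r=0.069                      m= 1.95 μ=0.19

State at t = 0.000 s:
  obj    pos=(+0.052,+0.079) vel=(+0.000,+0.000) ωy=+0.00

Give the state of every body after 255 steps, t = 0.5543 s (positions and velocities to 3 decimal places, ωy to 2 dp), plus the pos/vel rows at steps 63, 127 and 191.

State at t = 0.5543 s:
  obj    pos=(+0.994,-0.311) vel=(+3.399,-1.408) ωy=+53.31

Key-timestep trajectory:
   step    t(s)  obj.x    obj.z    obj.vx   obj.vz 
     63  0.1370   +0.110  +0.055  +0.840  -0.348
    127  0.2761   +0.286  -0.018  +1.693  -0.701
    191  0.4152   +0.581  -0.140  +2.546  -1.055


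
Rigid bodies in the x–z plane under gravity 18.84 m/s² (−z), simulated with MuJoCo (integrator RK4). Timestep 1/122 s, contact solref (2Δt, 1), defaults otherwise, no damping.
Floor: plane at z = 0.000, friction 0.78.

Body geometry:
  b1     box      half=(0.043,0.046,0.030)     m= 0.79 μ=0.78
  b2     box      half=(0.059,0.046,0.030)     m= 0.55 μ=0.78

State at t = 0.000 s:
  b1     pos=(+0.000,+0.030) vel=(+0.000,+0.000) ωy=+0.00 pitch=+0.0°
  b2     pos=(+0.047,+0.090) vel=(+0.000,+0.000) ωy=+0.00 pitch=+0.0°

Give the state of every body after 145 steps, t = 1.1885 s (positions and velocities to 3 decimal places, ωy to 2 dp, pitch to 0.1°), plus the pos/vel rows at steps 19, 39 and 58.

State at t = 1.1885 s:
  b1     pos=(+0.000,+0.030) vel=(+0.000,+0.000) ωy=+0.00 pitch=+0.0°
  b2     pos=(+0.191,+0.030) vel=(+0.000,+0.000) ωy=+0.00 pitch=+180.0°

Key-timestep trajectory:
   step    t(s)  b1.x    b1.z    b1.vx   b1.vz   b2.x    b2.z    b2.vx   b2.vz 
     19  0.1557   +0.000  +0.030  -0.001  +0.000   +0.063  +0.082  +0.259  -0.211
     39  0.3197   +0.000  +0.030  +0.000  +0.000   +0.124  +0.066  +0.239  +0.032
     58  0.4754   +0.000  +0.030  +0.000  +0.000   +0.178  +0.045  +0.581  -0.586


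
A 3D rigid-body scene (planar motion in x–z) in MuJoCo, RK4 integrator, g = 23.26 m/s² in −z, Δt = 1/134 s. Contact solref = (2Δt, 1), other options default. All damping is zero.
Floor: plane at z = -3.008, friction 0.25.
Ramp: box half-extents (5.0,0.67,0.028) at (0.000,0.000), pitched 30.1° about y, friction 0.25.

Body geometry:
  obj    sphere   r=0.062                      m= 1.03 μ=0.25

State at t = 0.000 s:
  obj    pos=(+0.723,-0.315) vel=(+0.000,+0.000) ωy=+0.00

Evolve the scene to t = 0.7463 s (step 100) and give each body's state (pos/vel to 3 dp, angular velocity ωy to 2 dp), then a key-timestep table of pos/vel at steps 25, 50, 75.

State at t = 0.7463 s:
  obj    pos=(+2.731,-1.479) vel=(+5.380,-3.119) ωy=+100.24

Key-timestep trajectory:
   step    t(s)  obj.x    obj.z    obj.vx   obj.vz 
     25  0.1866   +0.849  -0.388  +1.346  -0.780
     50  0.3731   +1.225  -0.606  +2.690  -1.560
     75  0.5597   +1.852  -0.970  +4.035  -2.339


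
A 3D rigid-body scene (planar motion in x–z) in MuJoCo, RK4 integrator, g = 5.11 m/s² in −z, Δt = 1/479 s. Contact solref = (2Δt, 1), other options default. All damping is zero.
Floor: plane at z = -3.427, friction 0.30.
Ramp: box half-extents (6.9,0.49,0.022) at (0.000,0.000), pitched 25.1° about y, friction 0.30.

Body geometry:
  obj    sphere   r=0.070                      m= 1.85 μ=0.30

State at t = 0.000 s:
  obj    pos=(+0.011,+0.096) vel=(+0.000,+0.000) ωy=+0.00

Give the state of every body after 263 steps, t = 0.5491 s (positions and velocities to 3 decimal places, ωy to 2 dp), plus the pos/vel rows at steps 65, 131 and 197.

State at t = 0.5491 s:
  obj    pos=(+0.223,-0.003) vel=(+0.770,-0.361) ωy=+12.14

Key-timestep trajectory:
   step    t(s)  obj.x    obj.z    obj.vx   obj.vz 
     65  0.1357   +0.024  +0.090  +0.190  -0.089
    131  0.2735   +0.064  +0.072  +0.383  -0.180
    197  0.4113   +0.130  +0.041  +0.577  -0.270


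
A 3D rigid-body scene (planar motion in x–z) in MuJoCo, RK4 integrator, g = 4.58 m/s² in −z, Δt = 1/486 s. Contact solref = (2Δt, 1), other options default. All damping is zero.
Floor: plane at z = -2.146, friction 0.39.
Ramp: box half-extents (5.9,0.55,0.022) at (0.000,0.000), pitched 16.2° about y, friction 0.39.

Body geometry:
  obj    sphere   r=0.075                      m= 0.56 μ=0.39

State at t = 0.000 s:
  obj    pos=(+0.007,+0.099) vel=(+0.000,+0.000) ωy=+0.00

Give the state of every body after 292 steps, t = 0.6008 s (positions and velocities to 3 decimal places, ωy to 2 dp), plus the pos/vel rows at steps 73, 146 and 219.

State at t = 0.6008 s:
  obj    pos=(+0.165,+0.053) vel=(+0.527,-0.153) ωy=+7.31

Key-timestep trajectory:
   step    t(s)  obj.x    obj.z    obj.vx   obj.vz 
     73  0.1502   +0.017  +0.096  +0.132  -0.038
    146  0.3004   +0.047  +0.087  +0.263  -0.077
    219  0.4506   +0.096  +0.073  +0.395  -0.115


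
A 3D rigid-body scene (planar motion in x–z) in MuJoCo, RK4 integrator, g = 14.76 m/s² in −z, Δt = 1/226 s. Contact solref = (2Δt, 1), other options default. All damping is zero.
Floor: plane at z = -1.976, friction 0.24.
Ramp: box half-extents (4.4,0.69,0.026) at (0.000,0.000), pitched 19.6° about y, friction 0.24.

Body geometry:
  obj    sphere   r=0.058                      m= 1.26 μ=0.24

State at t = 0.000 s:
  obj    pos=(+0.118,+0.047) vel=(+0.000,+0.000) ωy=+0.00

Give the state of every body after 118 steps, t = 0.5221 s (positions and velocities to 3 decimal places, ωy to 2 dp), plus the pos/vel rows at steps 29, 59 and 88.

State at t = 0.5221 s:
  obj    pos=(+0.572,-0.115) vel=(+1.740,-0.619) ωy=+31.83

Key-timestep trajectory:
   step    t(s)  obj.x    obj.z    obj.vx   obj.vz 
     29  0.1283   +0.145  +0.037  +0.428  -0.152
     59  0.2611   +0.232  +0.007  +0.870  -0.310
     88  0.3894   +0.371  -0.043  +1.297  -0.462


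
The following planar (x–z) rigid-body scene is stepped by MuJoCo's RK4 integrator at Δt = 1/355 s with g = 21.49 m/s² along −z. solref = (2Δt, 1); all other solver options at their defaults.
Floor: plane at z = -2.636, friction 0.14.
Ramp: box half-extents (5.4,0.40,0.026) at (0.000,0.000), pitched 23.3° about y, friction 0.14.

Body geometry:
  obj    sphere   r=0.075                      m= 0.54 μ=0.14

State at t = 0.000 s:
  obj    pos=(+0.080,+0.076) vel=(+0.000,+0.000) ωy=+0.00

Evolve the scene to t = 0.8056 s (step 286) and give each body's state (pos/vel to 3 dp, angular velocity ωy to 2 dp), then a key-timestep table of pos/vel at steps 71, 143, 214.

State at t = 0.8056 s:
  obj    pos=(+1.890,-0.704) vel=(+4.493,-1.935) ωy=+65.21

Key-timestep trajectory:
   step    t(s)  obj.x    obj.z    obj.vx   obj.vz 
     71  0.2000   +0.191  +0.027  +1.116  -0.480
    143  0.4028   +0.532  -0.119  +2.247  -0.968
    214  0.6028   +1.093  -0.361  +3.362  -1.448


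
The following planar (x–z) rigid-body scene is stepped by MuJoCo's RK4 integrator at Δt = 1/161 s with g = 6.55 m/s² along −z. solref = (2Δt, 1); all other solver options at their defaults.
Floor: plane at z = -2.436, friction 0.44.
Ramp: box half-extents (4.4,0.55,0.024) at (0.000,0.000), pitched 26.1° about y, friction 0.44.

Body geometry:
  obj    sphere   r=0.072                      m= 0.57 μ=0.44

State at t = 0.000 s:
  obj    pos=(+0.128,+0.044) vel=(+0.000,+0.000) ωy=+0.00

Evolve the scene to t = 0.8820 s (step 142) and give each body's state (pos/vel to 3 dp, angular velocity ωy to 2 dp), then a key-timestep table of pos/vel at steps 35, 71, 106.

State at t = 0.8820 s:
  obj    pos=(+0.847,-0.308) vel=(+1.630,-0.799) ωy=+25.21

Key-timestep trajectory:
   step    t(s)  obj.x    obj.z    obj.vx   obj.vz 
     35  0.2174   +0.172  +0.023  +0.402  -0.197
     71  0.4410   +0.308  -0.044  +0.815  -0.399
    106  0.6584   +0.529  -0.152  +1.217  -0.596


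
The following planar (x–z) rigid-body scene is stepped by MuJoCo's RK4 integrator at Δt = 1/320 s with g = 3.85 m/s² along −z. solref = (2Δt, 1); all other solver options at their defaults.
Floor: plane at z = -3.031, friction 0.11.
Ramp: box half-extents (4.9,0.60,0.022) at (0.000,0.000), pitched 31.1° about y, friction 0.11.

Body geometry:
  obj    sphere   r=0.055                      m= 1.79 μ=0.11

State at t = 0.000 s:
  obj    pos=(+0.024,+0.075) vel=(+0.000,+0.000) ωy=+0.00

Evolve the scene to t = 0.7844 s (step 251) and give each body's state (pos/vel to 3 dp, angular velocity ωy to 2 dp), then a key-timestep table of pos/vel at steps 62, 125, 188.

State at t = 0.7844 s:
  obj    pos=(+0.454,-0.183) vel=(+1.099,-0.648) ωy=+12.92

Key-timestep trajectory:
   step    t(s)  obj.x    obj.z    obj.vx   obj.vz 
     62  0.1938   +0.051  +0.059  +0.269  -0.168
    125  0.3906   +0.131  +0.011  +0.542  -0.335
    188  0.5875   +0.265  -0.070  +0.816  -0.501


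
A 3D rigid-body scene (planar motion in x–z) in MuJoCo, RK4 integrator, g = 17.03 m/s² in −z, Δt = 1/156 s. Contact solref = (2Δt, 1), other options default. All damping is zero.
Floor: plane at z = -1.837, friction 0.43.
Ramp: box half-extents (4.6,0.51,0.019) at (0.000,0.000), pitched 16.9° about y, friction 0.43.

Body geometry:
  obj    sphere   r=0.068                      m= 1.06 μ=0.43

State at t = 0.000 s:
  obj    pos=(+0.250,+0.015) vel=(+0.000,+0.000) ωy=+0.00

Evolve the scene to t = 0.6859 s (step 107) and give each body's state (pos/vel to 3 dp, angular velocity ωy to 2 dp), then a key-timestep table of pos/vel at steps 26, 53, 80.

State at t = 0.6859 s:
  obj    pos=(+1.046,-0.227) vel=(+2.321,-0.705) ωy=+35.66

Key-timestep trajectory:
   step    t(s)  obj.x    obj.z    obj.vx   obj.vz 
     26  0.1667   +0.297  +0.001  +0.564  -0.171
     53  0.3397   +0.445  -0.044  +1.150  -0.349
     80  0.5128   +0.695  -0.120  +1.735  -0.527


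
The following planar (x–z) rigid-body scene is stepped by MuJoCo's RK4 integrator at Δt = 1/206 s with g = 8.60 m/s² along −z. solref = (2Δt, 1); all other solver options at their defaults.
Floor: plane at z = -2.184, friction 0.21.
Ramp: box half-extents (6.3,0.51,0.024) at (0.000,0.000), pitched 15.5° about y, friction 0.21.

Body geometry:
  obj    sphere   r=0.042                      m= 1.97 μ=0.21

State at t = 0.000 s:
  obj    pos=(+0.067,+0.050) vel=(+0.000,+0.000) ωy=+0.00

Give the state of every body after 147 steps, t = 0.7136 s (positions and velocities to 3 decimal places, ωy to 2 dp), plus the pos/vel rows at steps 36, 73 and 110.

State at t = 0.7136 s:
  obj    pos=(+0.470,-0.062) vel=(+1.129,-0.313) ωy=+27.89

Key-timestep trajectory:
   step    t(s)  obj.x    obj.z    obj.vx   obj.vz 
     36  0.1748   +0.091  +0.043  +0.277  -0.077
     73  0.3544   +0.166  +0.022  +0.561  -0.155
    110  0.5340   +0.293  -0.013  +0.845  -0.234


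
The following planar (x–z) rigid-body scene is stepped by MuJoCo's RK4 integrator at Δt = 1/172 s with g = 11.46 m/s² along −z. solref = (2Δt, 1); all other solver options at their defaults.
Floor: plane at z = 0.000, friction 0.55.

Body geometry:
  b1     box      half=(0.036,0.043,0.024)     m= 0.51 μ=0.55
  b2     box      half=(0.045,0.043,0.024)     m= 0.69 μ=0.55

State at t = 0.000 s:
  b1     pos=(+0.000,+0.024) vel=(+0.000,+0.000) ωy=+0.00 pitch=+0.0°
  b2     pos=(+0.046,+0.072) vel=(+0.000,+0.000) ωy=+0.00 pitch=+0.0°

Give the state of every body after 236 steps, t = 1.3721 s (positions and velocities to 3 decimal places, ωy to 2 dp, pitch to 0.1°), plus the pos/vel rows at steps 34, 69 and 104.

State at t = 1.3721 s:
  b1     pos=(+0.000,+0.024) vel=(+0.000,+0.000) ωy=+0.00 pitch=+0.0°
  b2     pos=(+0.092,+0.045) vel=(+0.000,+0.000) ωy=+0.00 pitch=+90.0°

Key-timestep trajectory:
   step    t(s)  b1.x    b1.z    b1.vx   b1.vz   b2.x    b2.z    b2.vx   b2.vz 
     34  0.1977   +0.000  +0.024  +0.000  +0.000   +0.077  +0.050  +0.285  -0.036
     69  0.4012   +0.000  +0.024  +0.000  +0.000   +0.105  +0.050  -0.060  -0.013
    104  0.6047   +0.000  +0.024  +0.000  +0.000   +0.092  +0.045  +0.162  -0.069


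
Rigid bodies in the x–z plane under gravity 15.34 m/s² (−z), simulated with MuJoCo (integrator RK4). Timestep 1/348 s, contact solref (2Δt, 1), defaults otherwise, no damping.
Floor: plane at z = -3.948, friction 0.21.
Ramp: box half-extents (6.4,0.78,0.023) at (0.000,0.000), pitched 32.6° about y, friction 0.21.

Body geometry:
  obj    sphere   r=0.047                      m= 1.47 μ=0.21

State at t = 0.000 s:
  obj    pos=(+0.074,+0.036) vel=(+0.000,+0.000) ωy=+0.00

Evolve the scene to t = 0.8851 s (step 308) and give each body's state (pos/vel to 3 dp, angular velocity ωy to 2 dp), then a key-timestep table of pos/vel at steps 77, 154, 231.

State at t = 0.8851 s:
  obj    pos=(+2.022,-1.210) vel=(+4.402,-2.815) ωy=+111.14

Key-timestep trajectory:
   step    t(s)  obj.x    obj.z    obj.vx   obj.vz 
     77  0.2213   +0.196  -0.042  +1.101  -0.704
    154  0.4425   +0.561  -0.276  +2.201  -1.408
    231  0.6638   +1.170  -0.665  +3.302  -2.111


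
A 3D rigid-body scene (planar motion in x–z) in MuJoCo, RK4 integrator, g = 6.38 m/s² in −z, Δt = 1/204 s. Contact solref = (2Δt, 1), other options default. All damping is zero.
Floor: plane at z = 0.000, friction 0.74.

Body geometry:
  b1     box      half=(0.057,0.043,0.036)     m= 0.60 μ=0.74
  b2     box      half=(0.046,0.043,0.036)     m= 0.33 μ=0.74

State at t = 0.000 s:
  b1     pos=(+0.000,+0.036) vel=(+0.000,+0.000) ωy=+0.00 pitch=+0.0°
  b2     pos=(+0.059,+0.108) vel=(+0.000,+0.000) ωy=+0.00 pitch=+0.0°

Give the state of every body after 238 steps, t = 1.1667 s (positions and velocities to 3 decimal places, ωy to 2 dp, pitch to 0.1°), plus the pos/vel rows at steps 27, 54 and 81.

State at t = 1.1667 s:
  b1     pos=(+0.000,+0.036) vel=(+0.000,+0.000) ωy=+0.00 pitch=+0.0°
  b2     pos=(+0.103,+0.046) vel=(+0.000,+0.000) ωy=+0.00 pitch=+90.0°

Key-timestep trajectory:
   step    t(s)  b1.x    b1.z    b1.vx   b1.vz   b2.x    b2.z    b2.vx   b2.vz 
     27  0.1324   +0.000  +0.036  +0.000  +0.000   +0.061  +0.108  +0.032  -0.003
     54  0.2647   +0.000  +0.036  +0.000  +0.000   +0.070  +0.106  +0.118  -0.043
     81  0.3971   +0.000  +0.036  +0.000  +0.000   +0.093  +0.081  +0.202  -0.475


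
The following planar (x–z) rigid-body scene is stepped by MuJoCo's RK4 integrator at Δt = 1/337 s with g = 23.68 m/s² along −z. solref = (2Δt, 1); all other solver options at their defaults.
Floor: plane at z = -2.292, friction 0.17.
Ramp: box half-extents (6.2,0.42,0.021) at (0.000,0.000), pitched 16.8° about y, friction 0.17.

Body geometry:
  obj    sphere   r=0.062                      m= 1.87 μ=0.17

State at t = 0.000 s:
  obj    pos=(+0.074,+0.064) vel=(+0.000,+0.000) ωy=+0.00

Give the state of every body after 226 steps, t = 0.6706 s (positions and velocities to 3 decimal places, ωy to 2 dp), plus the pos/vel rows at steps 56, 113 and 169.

State at t = 0.6706 s:
  obj    pos=(+1.127,-0.253) vel=(+3.139,-0.948) ωy=+52.87

Key-timestep trajectory:
   step    t(s)  obj.x    obj.z    obj.vx   obj.vz 
     56  0.1662   +0.139  +0.045  +0.778  -0.235
    113  0.3353   +0.337  -0.015  +1.569  -0.474
    169  0.5015   +0.663  -0.113  +2.347  -0.709


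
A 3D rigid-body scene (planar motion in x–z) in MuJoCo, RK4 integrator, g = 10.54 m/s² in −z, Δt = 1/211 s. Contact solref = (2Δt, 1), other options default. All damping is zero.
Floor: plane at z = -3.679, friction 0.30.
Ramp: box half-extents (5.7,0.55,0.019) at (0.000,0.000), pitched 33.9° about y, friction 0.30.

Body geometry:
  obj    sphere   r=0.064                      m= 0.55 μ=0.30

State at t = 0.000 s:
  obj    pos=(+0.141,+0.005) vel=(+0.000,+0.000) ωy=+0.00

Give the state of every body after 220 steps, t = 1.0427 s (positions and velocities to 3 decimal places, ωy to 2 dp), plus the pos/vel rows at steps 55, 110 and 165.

State at t = 1.0427 s:
  obj    pos=(+2.036,-1.268) vel=(+3.634,-2.442) ωy=+68.39

Key-timestep trajectory:
   step    t(s)  obj.x    obj.z    obj.vx   obj.vz 
     55  0.2607   +0.260  -0.074  +0.909  -0.611
    110  0.5213   +0.615  -0.313  +1.817  -1.221
    165  0.7820   +1.207  -0.711  +2.726  -1.832


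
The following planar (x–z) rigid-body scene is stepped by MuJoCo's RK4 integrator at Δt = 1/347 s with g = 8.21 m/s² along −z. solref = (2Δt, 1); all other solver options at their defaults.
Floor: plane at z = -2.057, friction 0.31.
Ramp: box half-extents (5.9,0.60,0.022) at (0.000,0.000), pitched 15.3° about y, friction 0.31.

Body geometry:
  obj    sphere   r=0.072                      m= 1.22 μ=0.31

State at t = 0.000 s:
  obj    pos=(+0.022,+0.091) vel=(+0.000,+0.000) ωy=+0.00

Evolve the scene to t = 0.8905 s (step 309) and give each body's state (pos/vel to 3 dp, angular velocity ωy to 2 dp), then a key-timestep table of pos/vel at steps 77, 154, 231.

State at t = 0.8905 s:
  obj    pos=(+0.614,-0.071) vel=(+1.329,-0.364) ωy=+19.14

Key-timestep trajectory:
   step    t(s)  obj.x    obj.z    obj.vx   obj.vz 
     77  0.2219   +0.059  +0.081  +0.331  -0.091
    154  0.4438   +0.169  +0.051  +0.662  -0.181
    231  0.6657   +0.353  +0.001  +0.994  -0.272


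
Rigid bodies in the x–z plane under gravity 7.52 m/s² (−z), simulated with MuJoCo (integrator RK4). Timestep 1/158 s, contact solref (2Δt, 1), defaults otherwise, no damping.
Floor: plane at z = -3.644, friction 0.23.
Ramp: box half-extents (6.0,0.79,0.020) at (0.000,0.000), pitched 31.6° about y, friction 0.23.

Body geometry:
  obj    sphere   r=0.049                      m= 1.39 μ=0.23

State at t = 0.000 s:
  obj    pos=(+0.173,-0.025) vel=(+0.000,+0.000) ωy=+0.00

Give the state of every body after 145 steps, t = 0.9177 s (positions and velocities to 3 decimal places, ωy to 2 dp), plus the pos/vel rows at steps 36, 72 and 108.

State at t = 0.9177 s:
  obj    pos=(+1.183,-0.647) vel=(+2.200,-1.354) ωy=+52.69

Key-timestep trajectory:
   step    t(s)  obj.x    obj.z    obj.vx   obj.vz 
     36  0.2278   +0.235  -0.064  +0.546  -0.336
     72  0.4557   +0.422  -0.179  +1.093  -0.672
    108  0.6835   +0.733  -0.370  +1.639  -1.008


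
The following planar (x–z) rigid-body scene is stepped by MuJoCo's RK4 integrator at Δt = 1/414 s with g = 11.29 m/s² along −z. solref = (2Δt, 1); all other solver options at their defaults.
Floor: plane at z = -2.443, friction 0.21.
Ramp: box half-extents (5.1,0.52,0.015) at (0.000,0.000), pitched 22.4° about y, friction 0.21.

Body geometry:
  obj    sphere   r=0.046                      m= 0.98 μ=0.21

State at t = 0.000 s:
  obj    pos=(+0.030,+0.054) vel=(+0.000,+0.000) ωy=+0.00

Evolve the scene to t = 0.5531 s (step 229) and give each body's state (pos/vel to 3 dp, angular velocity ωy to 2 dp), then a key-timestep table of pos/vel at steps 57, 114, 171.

State at t = 0.5531 s:
  obj    pos=(+0.465,-0.126) vel=(+1.572,-0.648) ωy=+36.95

Key-timestep trajectory:
   step    t(s)  obj.x    obj.z    obj.vx   obj.vz 
     57  0.1377   +0.057  +0.043  +0.391  -0.161
    114  0.2754   +0.138  +0.009  +0.782  -0.322
    171  0.4130   +0.272  -0.046  +1.174  -0.484


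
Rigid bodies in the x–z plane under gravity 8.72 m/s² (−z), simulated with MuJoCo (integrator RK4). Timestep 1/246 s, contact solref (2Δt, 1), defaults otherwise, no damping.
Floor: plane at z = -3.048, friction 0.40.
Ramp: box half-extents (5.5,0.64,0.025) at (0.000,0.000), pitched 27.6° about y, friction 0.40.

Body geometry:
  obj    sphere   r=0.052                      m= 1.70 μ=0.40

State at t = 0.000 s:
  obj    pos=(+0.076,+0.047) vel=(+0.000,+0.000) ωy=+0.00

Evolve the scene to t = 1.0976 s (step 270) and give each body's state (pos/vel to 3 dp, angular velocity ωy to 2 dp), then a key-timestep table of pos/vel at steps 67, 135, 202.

State at t = 1.0976 s:
  obj    pos=(+1.616,-0.758) vel=(+2.807,-1.467) ωy=+60.90

Key-timestep trajectory:
   step    t(s)  obj.x    obj.z    obj.vx   obj.vz 
     67  0.2724   +0.171  -0.002  +0.697  -0.364
    135  0.5488   +0.461  -0.154  +1.403  -0.734
    202  0.8211   +0.938  -0.404  +2.100  -1.098


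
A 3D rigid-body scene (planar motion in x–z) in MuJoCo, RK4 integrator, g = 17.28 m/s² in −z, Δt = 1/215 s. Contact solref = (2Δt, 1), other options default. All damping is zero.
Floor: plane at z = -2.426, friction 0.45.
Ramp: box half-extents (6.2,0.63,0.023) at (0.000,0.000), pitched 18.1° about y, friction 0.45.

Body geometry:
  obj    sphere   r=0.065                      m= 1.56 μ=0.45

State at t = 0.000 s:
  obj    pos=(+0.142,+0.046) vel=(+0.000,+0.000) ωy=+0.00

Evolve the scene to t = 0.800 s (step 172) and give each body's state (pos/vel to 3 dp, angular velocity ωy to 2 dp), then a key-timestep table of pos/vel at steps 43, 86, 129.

State at t = 0.800 s:
  obj    pos=(+1.308,-0.335) vel=(+2.916,-0.953) ωy=+47.19

Key-timestep trajectory:
   step    t(s)  obj.x    obj.z    obj.vx   obj.vz 
     43  0.2000   +0.215  +0.022  +0.729  -0.238
     86  0.4000   +0.434  -0.049  +1.458  -0.477
    129  0.6000   +0.798  -0.168  +2.187  -0.715


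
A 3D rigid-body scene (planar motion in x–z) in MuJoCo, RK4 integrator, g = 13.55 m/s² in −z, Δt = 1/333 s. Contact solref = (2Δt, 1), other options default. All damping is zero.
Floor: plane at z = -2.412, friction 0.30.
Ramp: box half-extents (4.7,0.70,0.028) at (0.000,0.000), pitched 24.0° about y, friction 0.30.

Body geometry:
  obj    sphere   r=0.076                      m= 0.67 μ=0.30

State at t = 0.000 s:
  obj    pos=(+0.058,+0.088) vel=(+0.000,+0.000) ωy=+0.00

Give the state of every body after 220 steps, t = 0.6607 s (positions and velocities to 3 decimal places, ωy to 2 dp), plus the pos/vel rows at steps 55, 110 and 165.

State at t = 0.6607 s:
  obj    pos=(+0.843,-0.261) vel=(+2.376,-1.058) ωy=+34.22

Key-timestep trajectory:
   step    t(s)  obj.x    obj.z    obj.vx   obj.vz 
     55  0.1652   +0.107  +0.066  +0.594  -0.265
    110  0.3303   +0.254  +0.001  +1.188  -0.529
    165  0.4955   +0.500  -0.109  +1.782  -0.793


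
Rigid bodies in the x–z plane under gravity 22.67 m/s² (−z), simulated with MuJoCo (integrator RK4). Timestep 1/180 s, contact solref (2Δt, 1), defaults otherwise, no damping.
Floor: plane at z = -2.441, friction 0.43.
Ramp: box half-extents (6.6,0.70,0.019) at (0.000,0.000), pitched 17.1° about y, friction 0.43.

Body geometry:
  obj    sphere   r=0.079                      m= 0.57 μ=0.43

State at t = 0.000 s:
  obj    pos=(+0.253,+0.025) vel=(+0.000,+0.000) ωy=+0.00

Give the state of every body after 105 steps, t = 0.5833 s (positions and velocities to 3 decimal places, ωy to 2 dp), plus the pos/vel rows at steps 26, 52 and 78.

State at t = 0.5833 s:
  obj    pos=(+1.027,-0.214) vel=(+2.655,-0.817) ωy=+35.15

Key-timestep trajectory:
   step    t(s)  obj.x    obj.z    obj.vx   obj.vz 
     26  0.1444   +0.300  +0.010  +0.658  -0.202
     52  0.2889   +0.443  -0.034  +1.315  -0.404
     78  0.4333   +0.680  -0.107  +1.972  -0.607


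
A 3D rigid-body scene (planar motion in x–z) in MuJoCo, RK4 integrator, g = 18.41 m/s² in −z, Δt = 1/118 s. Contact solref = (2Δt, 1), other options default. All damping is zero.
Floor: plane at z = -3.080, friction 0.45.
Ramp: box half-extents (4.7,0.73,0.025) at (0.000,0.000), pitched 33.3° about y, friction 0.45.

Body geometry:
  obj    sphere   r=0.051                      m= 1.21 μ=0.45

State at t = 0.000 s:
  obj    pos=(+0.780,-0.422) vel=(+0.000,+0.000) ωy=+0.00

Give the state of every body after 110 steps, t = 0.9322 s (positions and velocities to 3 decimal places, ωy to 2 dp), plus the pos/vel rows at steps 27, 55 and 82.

State at t = 0.9322 s:
  obj    pos=(+3.402,-2.144) vel=(+5.624,-3.694) ωy=+131.95

Key-timestep trajectory:
   step    t(s)  obj.x    obj.z    obj.vx   obj.vz 
     27  0.2288   +0.938  -0.525  +1.381  -0.907
     55  0.4661   +1.436  -0.852  +2.812  -1.847
     82  0.6949   +2.237  -1.379  +4.192  -2.754


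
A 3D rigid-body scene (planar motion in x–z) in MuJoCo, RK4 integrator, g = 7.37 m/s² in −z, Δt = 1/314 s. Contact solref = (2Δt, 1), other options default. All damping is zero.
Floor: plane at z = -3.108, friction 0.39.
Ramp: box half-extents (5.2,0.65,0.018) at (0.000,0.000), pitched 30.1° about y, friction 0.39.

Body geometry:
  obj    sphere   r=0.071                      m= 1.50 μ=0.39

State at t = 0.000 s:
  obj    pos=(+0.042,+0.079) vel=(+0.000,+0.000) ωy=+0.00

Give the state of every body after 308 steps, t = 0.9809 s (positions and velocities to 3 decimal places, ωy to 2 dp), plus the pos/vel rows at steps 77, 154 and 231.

State at t = 0.9809 s:
  obj    pos=(+1.141,-0.558) vel=(+2.240,-1.299) ωy=+36.47

Key-timestep trajectory:
   step    t(s)  obj.x    obj.z    obj.vx   obj.vz 
     77  0.2452   +0.111  +0.039  +0.560  -0.325
    154  0.4904   +0.317  -0.081  +1.120  -0.649
    231  0.7357   +0.660  -0.280  +1.680  -0.974


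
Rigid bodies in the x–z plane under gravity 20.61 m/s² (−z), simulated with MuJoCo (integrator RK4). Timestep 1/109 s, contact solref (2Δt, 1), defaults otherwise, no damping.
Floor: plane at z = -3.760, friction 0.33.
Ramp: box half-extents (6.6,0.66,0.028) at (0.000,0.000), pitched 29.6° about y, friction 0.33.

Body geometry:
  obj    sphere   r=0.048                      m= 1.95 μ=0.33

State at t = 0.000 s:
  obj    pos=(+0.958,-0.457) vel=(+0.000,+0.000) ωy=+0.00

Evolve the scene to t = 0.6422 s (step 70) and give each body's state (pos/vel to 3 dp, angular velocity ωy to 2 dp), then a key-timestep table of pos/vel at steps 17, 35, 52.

State at t = 0.6422 s:
  obj    pos=(+2.262,-1.198) vel=(+4.060,-2.306) ωy=+97.26

Key-timestep trajectory:
   step    t(s)  obj.x    obj.z    obj.vx   obj.vz 
     17  0.1560   +1.035  -0.501  +0.987  -0.560
     35  0.3211   +1.284  -0.642  +2.030  -1.153
     52  0.4771   +1.678  -0.866  +3.016  -1.713


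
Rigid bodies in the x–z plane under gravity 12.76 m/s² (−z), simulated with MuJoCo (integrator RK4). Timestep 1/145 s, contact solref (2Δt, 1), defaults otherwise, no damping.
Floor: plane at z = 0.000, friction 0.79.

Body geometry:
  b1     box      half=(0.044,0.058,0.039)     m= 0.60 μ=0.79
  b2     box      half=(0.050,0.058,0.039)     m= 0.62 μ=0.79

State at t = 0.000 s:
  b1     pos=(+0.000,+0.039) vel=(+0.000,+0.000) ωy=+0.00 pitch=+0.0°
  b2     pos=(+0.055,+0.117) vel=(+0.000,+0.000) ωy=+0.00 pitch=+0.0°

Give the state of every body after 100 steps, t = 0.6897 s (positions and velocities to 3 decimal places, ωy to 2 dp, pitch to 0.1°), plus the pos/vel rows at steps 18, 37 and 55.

State at t = 0.6897 s:
  b1     pos=(+0.000,+0.039) vel=(+0.000,+0.000) ωy=+0.00 pitch=+0.0°
  b2     pos=(+0.103,+0.050) vel=(+0.000,+0.000) ωy=+0.00 pitch=+90.0°

Key-timestep trajectory:
   step    t(s)  b1.x    b1.z    b1.vx   b1.vz   b2.x    b2.z    b2.vx   b2.vz 
     18  0.1241   +0.000  +0.039  -0.001  +0.000   +0.071  +0.108  +0.261  -0.245
     37  0.2552   +0.000  +0.039  +0.000  +0.000   +0.110  +0.053  +0.122  +0.188
     55  0.3793   +0.000  +0.039  +0.000  +0.000   +0.101  +0.049  -0.071  +0.041


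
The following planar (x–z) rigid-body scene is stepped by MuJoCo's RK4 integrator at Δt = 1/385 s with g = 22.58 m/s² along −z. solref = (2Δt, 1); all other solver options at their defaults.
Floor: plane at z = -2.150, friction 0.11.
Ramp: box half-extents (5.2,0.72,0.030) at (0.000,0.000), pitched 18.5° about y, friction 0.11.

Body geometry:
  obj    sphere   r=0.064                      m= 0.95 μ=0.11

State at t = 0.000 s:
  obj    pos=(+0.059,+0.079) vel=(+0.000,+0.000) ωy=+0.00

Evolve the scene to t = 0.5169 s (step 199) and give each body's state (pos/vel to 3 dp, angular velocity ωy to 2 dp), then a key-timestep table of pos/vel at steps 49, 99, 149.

State at t = 0.5169 s:
  obj    pos=(+0.708,-0.138) vel=(+2.509,-0.839) ωy=+41.32

Key-timestep trajectory:
   step    t(s)  obj.x    obj.z    obj.vx   obj.vz 
     49  0.1273   +0.098  +0.066  +0.618  -0.207
     99  0.2571   +0.220  +0.026  +1.248  -0.418
    149  0.3870   +0.423  -0.042  +1.878  -0.629


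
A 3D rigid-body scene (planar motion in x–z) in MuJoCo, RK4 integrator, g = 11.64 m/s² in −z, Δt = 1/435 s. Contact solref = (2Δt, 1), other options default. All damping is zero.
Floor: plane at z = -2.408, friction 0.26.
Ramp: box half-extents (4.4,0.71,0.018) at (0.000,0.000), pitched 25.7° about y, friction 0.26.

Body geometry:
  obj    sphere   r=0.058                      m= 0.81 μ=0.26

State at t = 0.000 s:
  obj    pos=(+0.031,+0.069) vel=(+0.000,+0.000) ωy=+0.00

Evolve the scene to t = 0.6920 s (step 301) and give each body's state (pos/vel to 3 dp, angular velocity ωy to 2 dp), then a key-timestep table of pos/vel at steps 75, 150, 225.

State at t = 0.6920 s:
  obj    pos=(+0.809,-0.305) vel=(+2.248,-1.082) ωy=+43.01

Key-timestep trajectory:
   step    t(s)  obj.x    obj.z    obj.vx   obj.vz 
     75  0.1724   +0.079  +0.046  +0.560  -0.270
    150  0.3448   +0.224  -0.024  +1.120  -0.539
    225  0.5172   +0.466  -0.140  +1.681  -0.809


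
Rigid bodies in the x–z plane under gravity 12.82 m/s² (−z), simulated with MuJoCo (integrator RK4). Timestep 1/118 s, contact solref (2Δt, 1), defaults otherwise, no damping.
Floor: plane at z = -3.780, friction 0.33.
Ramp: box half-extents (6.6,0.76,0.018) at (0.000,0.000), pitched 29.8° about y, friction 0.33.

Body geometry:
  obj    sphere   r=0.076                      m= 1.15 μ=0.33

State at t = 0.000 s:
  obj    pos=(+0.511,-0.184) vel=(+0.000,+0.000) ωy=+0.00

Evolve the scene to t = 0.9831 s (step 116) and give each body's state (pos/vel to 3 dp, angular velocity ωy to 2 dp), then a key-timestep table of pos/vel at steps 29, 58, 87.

State at t = 0.9831 s:
  obj    pos=(+2.419,-1.277) vel=(+3.882,-2.223) ωy=+58.85

Key-timestep trajectory:
   step    t(s)  obj.x    obj.z    obj.vx   obj.vz 
     29  0.2458   +0.630  -0.253  +0.971  -0.556
     58  0.4915   +0.988  -0.458  +1.941  -1.112
     87  0.7373   +1.584  -0.799  +2.912  -1.668


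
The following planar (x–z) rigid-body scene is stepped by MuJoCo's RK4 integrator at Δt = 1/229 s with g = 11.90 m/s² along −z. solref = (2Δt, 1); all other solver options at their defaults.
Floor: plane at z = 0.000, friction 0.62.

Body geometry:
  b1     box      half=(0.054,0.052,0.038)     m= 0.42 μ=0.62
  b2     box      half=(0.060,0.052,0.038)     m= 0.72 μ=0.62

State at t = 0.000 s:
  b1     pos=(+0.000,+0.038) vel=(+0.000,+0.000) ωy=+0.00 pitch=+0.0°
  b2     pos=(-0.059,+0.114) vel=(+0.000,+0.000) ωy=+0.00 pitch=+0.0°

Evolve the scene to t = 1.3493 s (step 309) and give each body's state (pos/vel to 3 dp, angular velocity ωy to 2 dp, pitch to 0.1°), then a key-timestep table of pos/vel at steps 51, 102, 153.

State at t = 1.3493 s:
  b1     pos=(+0.000,+0.038) vel=(+0.000,+0.000) ωy=+0.00 pitch=+0.0°
  b2     pos=(-0.213,+0.038) vel=(+0.000,+0.000) ωy=+0.00 pitch=+180.0°

Key-timestep trajectory:
   step    t(s)  b1.x    b1.z    b1.vx   b1.vz   b2.x    b2.z    b2.vx   b2.vz 
     51  0.2227   +0.000  +0.038  +0.000  +0.000   -0.085  +0.098  -0.269  -0.353
    102  0.4454   +0.000  +0.038  +0.000  +0.000   -0.145  +0.071  -0.100  +0.009
    153  0.6681   +0.000  +0.038  +0.000  +0.000   -0.166  +0.070  -0.170  -0.033


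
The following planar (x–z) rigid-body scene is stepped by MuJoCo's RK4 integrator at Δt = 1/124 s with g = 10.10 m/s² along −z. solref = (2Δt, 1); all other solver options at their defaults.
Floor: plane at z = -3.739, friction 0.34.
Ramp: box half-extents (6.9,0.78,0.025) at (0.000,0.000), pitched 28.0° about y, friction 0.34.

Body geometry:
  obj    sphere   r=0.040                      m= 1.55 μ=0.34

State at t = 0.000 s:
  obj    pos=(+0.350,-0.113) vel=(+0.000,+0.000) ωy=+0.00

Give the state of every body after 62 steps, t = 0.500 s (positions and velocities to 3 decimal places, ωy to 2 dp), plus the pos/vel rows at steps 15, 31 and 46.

State at t = 0.500 s:
  obj    pos=(+0.724,-0.311) vel=(+1.495,-0.795) ωy=+42.31

Key-timestep trajectory:
   step    t(s)  obj.x    obj.z    obj.vx   obj.vz 
     15  0.1210   +0.372  -0.124  +0.362  -0.192
     31  0.2500   +0.444  -0.162  +0.748  -0.398
     46  0.3710   +0.556  -0.222  +1.109  -0.590


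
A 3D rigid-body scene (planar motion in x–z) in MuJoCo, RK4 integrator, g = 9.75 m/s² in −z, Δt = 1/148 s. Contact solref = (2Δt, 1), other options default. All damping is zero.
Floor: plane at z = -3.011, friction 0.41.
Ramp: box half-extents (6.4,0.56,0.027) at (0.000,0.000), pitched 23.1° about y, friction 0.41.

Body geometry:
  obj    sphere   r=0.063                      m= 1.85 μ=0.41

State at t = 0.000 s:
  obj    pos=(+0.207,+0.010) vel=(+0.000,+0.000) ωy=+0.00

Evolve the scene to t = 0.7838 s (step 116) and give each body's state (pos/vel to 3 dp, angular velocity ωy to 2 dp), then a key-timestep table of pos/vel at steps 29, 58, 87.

State at t = 0.7838 s:
  obj    pos=(+0.979,-0.320) vel=(+1.970,-0.840) ωy=+33.98

Key-timestep trajectory:
   step    t(s)  obj.x    obj.z    obj.vx   obj.vz 
     29  0.1959   +0.255  -0.011  +0.493  -0.210
     58  0.3919   +0.400  -0.073  +0.985  -0.420
     87  0.5878   +0.641  -0.176  +1.477  -0.630


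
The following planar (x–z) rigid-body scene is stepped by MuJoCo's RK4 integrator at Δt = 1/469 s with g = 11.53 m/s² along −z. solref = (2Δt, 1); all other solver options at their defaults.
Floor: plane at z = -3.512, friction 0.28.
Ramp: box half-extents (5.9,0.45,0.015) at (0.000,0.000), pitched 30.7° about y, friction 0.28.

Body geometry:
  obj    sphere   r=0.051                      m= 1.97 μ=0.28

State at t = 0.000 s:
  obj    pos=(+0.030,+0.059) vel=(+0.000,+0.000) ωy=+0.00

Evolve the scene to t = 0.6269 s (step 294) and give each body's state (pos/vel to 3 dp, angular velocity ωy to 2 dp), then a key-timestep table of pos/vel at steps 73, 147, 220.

State at t = 0.6269 s:
  obj    pos=(+0.740,-0.363) vel=(+2.266,-1.346) ωy=+51.67

Key-timestep trajectory:
   step    t(s)  obj.x    obj.z    obj.vx   obj.vz 
     73  0.1557   +0.074  +0.033  +0.563  -0.334
    147  0.3134   +0.208  -0.047  +1.133  -0.673
    220  0.4691   +0.428  -0.177  +1.696  -1.007


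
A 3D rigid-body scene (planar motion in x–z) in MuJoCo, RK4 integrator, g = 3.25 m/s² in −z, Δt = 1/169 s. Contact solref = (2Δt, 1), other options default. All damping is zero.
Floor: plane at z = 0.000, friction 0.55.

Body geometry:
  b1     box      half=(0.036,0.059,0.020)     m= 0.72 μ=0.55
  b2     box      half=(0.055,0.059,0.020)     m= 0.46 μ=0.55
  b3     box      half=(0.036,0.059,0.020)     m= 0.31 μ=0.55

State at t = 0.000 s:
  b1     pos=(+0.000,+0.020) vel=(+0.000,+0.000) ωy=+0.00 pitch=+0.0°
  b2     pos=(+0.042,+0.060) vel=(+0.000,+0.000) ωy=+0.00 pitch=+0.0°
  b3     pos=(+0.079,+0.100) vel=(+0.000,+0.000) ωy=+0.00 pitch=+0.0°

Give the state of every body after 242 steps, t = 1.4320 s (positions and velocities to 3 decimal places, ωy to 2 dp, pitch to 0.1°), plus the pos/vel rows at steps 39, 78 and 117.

State at t = 1.4320 s:
  b1     pos=(+0.000,+0.020) vel=(+0.000,+0.000) ωy=+0.00 pitch=+0.0°
  b2     pos=(+0.054,+0.051) vel=(+0.000,+0.000) ωy=+0.00 pitch=+40.5°
  b3     pos=(+0.209,+0.020) vel=(+0.000,+0.000) ωy=+0.00 pitch=+180.0°

Key-timestep trajectory:
   step    t(s)  b1.x    b1.z    b1.vx   b1.vz   b2.x    b2.z    b2.vx   b2.vz   b3.x    b3.z    b3.vx   b3.vz 
     39  0.2308   +0.000  +0.020  +0.000  +0.000   +0.053  +0.053  +0.082  -0.104   +0.107  +0.064  +0.184  -0.410
     78  0.4615   +0.000  +0.020  +0.000  +0.000   +0.068  +0.057  +0.006  +0.001   +0.164  +0.041  +0.157  +0.025
    117  0.6923   +0.000  +0.020  +0.000  +0.000   +0.053  +0.052  -0.143  -0.078   +0.203  +0.026  +0.206  -0.230


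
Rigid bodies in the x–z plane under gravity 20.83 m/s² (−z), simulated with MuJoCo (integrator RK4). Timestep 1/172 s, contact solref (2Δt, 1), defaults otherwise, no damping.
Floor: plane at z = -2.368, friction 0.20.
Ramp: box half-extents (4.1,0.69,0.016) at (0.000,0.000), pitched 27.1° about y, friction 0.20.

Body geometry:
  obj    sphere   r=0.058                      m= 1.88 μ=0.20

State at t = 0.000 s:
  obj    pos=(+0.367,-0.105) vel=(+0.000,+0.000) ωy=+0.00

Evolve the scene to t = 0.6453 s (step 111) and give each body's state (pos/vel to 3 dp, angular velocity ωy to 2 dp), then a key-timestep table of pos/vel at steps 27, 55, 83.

State at t = 0.6453 s:
  obj    pos=(+1.624,-0.748) vel=(+3.894,-1.993) ωy=+75.38

Key-timestep trajectory:
   step    t(s)  obj.x    obj.z    obj.vx   obj.vz 
     27  0.1570   +0.442  -0.143  +0.948  -0.485
     55  0.3198   +0.676  -0.263  +1.930  -0.988
     83  0.4826   +1.070  -0.464  +2.912  -1.490


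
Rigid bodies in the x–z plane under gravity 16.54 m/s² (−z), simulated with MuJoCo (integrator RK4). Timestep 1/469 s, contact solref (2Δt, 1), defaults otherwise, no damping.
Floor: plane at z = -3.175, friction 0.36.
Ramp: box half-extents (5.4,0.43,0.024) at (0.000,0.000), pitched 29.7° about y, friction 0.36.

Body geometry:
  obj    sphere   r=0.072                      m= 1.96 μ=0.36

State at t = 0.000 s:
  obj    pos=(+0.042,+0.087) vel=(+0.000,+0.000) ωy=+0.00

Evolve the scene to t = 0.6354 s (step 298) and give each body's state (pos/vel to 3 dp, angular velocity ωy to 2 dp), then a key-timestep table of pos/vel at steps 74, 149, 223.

State at t = 0.6354 s:
  obj    pos=(+1.068,-0.499) vel=(+3.231,-1.843) ωy=+51.65

Key-timestep trajectory:
   step    t(s)  obj.x    obj.z    obj.vx   obj.vz 
     74  0.1578   +0.105  +0.051  +0.802  -0.458
    149  0.3177   +0.299  -0.060  +1.615  -0.921
    223  0.4755   +0.617  -0.241  +2.418  -1.379
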